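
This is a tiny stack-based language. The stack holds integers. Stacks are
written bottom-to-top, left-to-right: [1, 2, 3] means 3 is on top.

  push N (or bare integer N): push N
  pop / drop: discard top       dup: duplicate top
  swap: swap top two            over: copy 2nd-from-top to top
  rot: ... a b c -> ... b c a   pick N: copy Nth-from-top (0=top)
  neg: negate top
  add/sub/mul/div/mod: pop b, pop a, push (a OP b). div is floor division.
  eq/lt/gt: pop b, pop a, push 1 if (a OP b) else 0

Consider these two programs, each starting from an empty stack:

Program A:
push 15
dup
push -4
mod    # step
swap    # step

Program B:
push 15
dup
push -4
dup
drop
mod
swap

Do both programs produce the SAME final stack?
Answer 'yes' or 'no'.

Program A trace:
  After 'push 15': [15]
  After 'dup': [15, 15]
  After 'push -4': [15, 15, -4]
  After 'mod': [15, -1]
  After 'swap': [-1, 15]
Program A final stack: [-1, 15]

Program B trace:
  After 'push 15': [15]
  After 'dup': [15, 15]
  After 'push -4': [15, 15, -4]
  After 'dup': [15, 15, -4, -4]
  After 'drop': [15, 15, -4]
  After 'mod': [15, -1]
  After 'swap': [-1, 15]
Program B final stack: [-1, 15]
Same: yes

Answer: yes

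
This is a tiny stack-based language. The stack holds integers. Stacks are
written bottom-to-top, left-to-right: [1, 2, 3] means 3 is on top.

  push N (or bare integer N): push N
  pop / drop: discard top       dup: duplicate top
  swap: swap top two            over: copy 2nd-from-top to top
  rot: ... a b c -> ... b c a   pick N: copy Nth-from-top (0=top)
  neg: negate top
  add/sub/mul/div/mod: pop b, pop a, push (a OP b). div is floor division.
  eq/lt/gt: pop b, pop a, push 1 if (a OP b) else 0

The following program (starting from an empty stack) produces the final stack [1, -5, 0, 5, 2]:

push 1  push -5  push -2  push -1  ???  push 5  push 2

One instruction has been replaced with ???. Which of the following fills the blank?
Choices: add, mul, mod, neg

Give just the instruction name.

Stack before ???: [1, -5, -2, -1]
Stack after ???:  [1, -5, 0]
Checking each choice:
  add: produces [1, -5, -3, 5, 2]
  mul: produces [1, -5, 2, 5, 2]
  mod: MATCH
  neg: produces [1, -5, -2, 1, 5, 2]


Answer: mod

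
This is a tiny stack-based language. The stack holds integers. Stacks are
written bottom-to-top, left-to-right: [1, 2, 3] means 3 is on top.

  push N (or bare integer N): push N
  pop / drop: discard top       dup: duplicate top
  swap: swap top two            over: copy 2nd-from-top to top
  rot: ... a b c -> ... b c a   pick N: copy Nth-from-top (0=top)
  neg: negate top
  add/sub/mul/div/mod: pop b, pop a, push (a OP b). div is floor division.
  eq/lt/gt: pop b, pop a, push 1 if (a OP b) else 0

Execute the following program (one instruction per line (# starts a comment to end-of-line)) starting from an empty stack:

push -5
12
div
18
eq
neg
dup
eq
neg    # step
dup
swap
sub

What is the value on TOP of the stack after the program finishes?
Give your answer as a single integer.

Answer: 0

Derivation:
After 'push -5': [-5]
After 'push 12': [-5, 12]
After 'div': [-1]
After 'push 18': [-1, 18]
After 'eq': [0]
After 'neg': [0]
After 'dup': [0, 0]
After 'eq': [1]
After 'neg': [-1]
After 'dup': [-1, -1]
After 'swap': [-1, -1]
After 'sub': [0]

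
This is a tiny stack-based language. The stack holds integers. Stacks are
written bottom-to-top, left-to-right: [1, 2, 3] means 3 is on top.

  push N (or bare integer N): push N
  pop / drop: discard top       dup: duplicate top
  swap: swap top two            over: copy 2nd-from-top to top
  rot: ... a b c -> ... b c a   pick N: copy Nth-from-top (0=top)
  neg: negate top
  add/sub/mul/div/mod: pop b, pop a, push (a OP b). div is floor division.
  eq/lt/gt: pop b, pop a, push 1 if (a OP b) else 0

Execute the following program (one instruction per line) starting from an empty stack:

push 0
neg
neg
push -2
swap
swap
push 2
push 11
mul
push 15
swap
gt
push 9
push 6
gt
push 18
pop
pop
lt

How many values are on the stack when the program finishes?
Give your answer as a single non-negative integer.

Answer: 2

Derivation:
After 'push 0': stack = [0] (depth 1)
After 'neg': stack = [0] (depth 1)
After 'neg': stack = [0] (depth 1)
After 'push -2': stack = [0, -2] (depth 2)
After 'swap': stack = [-2, 0] (depth 2)
After 'swap': stack = [0, -2] (depth 2)
After 'push 2': stack = [0, -2, 2] (depth 3)
After 'push 11': stack = [0, -2, 2, 11] (depth 4)
After 'mul': stack = [0, -2, 22] (depth 3)
After 'push 15': stack = [0, -2, 22, 15] (depth 4)
After 'swap': stack = [0, -2, 15, 22] (depth 4)
After 'gt': stack = [0, -2, 0] (depth 3)
After 'push 9': stack = [0, -2, 0, 9] (depth 4)
After 'push 6': stack = [0, -2, 0, 9, 6] (depth 5)
After 'gt': stack = [0, -2, 0, 1] (depth 4)
After 'push 18': stack = [0, -2, 0, 1, 18] (depth 5)
After 'pop': stack = [0, -2, 0, 1] (depth 4)
After 'pop': stack = [0, -2, 0] (depth 3)
After 'lt': stack = [0, 1] (depth 2)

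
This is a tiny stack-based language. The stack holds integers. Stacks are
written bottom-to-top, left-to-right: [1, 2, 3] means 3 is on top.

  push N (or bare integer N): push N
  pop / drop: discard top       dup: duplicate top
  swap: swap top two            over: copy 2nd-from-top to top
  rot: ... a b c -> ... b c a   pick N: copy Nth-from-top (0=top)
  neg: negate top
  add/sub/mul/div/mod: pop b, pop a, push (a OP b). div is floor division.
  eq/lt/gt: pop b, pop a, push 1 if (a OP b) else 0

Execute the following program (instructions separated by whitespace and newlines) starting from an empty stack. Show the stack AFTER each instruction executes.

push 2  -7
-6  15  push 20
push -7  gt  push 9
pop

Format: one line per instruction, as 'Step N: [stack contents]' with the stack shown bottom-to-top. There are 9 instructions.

Step 1: [2]
Step 2: [2, -7]
Step 3: [2, -7, -6]
Step 4: [2, -7, -6, 15]
Step 5: [2, -7, -6, 15, 20]
Step 6: [2, -7, -6, 15, 20, -7]
Step 7: [2, -7, -6, 15, 1]
Step 8: [2, -7, -6, 15, 1, 9]
Step 9: [2, -7, -6, 15, 1]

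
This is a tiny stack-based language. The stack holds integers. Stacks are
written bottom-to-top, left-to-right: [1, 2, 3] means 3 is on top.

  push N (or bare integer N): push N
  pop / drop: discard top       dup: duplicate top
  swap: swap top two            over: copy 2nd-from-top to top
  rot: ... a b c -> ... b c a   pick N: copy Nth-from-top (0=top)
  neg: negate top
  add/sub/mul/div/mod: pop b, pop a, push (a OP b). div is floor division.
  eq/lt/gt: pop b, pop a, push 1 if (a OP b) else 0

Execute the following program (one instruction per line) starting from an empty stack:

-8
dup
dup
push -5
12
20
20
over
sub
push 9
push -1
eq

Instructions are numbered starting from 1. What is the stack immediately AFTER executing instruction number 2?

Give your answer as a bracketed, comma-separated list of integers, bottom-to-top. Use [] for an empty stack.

Step 1 ('-8'): [-8]
Step 2 ('dup'): [-8, -8]

Answer: [-8, -8]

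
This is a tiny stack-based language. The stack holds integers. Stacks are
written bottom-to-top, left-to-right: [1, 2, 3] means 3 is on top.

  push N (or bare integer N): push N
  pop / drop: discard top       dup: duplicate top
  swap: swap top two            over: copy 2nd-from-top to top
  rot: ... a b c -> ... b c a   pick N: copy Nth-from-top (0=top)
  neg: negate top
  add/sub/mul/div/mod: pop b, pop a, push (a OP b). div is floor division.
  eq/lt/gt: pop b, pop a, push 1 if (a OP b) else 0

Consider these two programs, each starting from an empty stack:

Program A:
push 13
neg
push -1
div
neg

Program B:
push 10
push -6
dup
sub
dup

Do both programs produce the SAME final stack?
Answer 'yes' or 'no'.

Program A trace:
  After 'push 13': [13]
  After 'neg': [-13]
  After 'push -1': [-13, -1]
  After 'div': [13]
  After 'neg': [-13]
Program A final stack: [-13]

Program B trace:
  After 'push 10': [10]
  After 'push -6': [10, -6]
  After 'dup': [10, -6, -6]
  After 'sub': [10, 0]
  After 'dup': [10, 0, 0]
Program B final stack: [10, 0, 0]
Same: no

Answer: no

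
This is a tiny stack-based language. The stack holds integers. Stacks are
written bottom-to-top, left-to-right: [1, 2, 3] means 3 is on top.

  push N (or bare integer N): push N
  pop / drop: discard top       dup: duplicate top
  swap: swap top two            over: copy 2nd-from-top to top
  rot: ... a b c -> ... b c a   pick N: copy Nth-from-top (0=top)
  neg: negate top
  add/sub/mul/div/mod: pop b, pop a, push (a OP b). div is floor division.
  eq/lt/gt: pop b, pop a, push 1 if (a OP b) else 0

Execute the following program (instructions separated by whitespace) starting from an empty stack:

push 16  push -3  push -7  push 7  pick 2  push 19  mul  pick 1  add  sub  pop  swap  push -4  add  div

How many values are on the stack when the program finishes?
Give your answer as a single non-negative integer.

After 'push 16': stack = [16] (depth 1)
After 'push -3': stack = [16, -3] (depth 2)
After 'push -7': stack = [16, -3, -7] (depth 3)
After 'push 7': stack = [16, -3, -7, 7] (depth 4)
After 'pick 2': stack = [16, -3, -7, 7, -3] (depth 5)
After 'push 19': stack = [16, -3, -7, 7, -3, 19] (depth 6)
After 'mul': stack = [16, -3, -7, 7, -57] (depth 5)
After 'pick 1': stack = [16, -3, -7, 7, -57, 7] (depth 6)
After 'add': stack = [16, -3, -7, 7, -50] (depth 5)
After 'sub': stack = [16, -3, -7, 57] (depth 4)
After 'pop': stack = [16, -3, -7] (depth 3)
After 'swap': stack = [16, -7, -3] (depth 3)
After 'push -4': stack = [16, -7, -3, -4] (depth 4)
After 'add': stack = [16, -7, -7] (depth 3)
After 'div': stack = [16, 1] (depth 2)

Answer: 2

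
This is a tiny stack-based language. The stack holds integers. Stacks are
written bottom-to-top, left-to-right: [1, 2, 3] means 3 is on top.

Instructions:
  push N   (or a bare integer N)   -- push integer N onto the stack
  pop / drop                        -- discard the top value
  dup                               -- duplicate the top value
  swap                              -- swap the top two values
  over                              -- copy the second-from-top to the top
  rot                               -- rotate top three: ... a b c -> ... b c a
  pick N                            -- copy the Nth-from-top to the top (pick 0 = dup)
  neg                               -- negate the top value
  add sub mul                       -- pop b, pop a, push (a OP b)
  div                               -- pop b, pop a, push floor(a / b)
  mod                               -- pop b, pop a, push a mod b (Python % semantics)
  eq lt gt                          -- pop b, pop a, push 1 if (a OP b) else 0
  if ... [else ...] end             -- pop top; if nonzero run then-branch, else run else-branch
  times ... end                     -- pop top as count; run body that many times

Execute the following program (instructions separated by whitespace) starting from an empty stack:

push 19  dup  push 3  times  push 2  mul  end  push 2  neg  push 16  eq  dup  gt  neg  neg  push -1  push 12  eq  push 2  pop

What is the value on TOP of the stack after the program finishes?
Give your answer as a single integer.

Answer: 0

Derivation:
After 'push 19': [19]
After 'dup': [19, 19]
After 'push 3': [19, 19, 3]
After 'times': [19, 19]
After 'push 2': [19, 19, 2]
After 'mul': [19, 38]
After 'push 2': [19, 38, 2]
After 'mul': [19, 76]
After 'push 2': [19, 76, 2]
After 'mul': [19, 152]
  ...
After 'eq': [19, 152, 0]
After 'dup': [19, 152, 0, 0]
After 'gt': [19, 152, 0]
After 'neg': [19, 152, 0]
After 'neg': [19, 152, 0]
After 'push -1': [19, 152, 0, -1]
After 'push 12': [19, 152, 0, -1, 12]
After 'eq': [19, 152, 0, 0]
After 'push 2': [19, 152, 0, 0, 2]
After 'pop': [19, 152, 0, 0]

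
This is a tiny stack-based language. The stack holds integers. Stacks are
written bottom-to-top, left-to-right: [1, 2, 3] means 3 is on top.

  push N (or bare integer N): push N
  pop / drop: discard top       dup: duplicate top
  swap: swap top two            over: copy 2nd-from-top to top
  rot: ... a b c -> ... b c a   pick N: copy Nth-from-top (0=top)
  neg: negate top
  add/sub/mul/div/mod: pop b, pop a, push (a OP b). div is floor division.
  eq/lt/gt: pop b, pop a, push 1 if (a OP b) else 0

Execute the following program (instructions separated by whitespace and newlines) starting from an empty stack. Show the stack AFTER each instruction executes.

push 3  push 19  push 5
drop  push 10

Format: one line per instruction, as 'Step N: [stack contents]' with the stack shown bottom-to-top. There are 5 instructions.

Step 1: [3]
Step 2: [3, 19]
Step 3: [3, 19, 5]
Step 4: [3, 19]
Step 5: [3, 19, 10]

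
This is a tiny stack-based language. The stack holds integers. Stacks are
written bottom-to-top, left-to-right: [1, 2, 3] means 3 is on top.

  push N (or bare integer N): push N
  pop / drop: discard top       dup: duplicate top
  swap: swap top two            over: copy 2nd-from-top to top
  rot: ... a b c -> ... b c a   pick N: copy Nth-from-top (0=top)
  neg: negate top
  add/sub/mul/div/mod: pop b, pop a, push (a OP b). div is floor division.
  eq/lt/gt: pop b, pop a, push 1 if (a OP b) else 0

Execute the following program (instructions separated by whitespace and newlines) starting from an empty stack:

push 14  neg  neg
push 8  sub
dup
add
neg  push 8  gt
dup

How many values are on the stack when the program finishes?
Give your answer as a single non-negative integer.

After 'push 14': stack = [14] (depth 1)
After 'neg': stack = [-14] (depth 1)
After 'neg': stack = [14] (depth 1)
After 'push 8': stack = [14, 8] (depth 2)
After 'sub': stack = [6] (depth 1)
After 'dup': stack = [6, 6] (depth 2)
After 'add': stack = [12] (depth 1)
After 'neg': stack = [-12] (depth 1)
After 'push 8': stack = [-12, 8] (depth 2)
After 'gt': stack = [0] (depth 1)
After 'dup': stack = [0, 0] (depth 2)

Answer: 2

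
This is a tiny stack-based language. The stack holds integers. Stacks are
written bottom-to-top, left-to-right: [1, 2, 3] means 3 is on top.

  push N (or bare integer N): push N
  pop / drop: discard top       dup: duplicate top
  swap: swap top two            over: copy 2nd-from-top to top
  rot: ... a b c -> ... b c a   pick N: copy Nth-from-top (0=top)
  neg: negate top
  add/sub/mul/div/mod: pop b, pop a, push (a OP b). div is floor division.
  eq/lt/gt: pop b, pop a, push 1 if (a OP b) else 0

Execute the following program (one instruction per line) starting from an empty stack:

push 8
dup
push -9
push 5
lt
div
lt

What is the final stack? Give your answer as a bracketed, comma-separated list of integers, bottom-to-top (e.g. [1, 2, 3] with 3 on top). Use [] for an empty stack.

After 'push 8': [8]
After 'dup': [8, 8]
After 'push -9': [8, 8, -9]
After 'push 5': [8, 8, -9, 5]
After 'lt': [8, 8, 1]
After 'div': [8, 8]
After 'lt': [0]

Answer: [0]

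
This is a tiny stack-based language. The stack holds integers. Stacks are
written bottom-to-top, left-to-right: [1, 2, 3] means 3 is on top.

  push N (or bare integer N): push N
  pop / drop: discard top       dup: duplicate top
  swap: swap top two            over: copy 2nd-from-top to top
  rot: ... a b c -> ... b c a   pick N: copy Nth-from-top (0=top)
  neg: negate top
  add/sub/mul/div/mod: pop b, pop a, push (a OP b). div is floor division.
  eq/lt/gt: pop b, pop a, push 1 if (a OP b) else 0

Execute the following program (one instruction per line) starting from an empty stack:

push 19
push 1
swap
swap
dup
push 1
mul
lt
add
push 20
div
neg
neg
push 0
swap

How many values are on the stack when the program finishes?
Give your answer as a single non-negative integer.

Answer: 2

Derivation:
After 'push 19': stack = [19] (depth 1)
After 'push 1': stack = [19, 1] (depth 2)
After 'swap': stack = [1, 19] (depth 2)
After 'swap': stack = [19, 1] (depth 2)
After 'dup': stack = [19, 1, 1] (depth 3)
After 'push 1': stack = [19, 1, 1, 1] (depth 4)
After 'mul': stack = [19, 1, 1] (depth 3)
After 'lt': stack = [19, 0] (depth 2)
After 'add': stack = [19] (depth 1)
After 'push 20': stack = [19, 20] (depth 2)
After 'div': stack = [0] (depth 1)
After 'neg': stack = [0] (depth 1)
After 'neg': stack = [0] (depth 1)
After 'push 0': stack = [0, 0] (depth 2)
After 'swap': stack = [0, 0] (depth 2)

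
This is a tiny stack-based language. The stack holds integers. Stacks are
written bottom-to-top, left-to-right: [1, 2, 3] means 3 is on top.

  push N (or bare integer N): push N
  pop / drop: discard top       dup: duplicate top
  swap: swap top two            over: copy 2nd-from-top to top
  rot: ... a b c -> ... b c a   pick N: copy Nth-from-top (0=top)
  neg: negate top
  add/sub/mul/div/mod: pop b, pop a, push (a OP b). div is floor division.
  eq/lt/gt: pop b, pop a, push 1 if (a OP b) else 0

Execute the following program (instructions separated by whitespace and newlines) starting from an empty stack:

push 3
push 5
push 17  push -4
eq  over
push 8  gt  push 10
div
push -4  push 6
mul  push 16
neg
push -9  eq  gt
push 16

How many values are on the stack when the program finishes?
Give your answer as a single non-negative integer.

Answer: 6

Derivation:
After 'push 3': stack = [3] (depth 1)
After 'push 5': stack = [3, 5] (depth 2)
After 'push 17': stack = [3, 5, 17] (depth 3)
After 'push -4': stack = [3, 5, 17, -4] (depth 4)
After 'eq': stack = [3, 5, 0] (depth 3)
After 'over': stack = [3, 5, 0, 5] (depth 4)
After 'push 8': stack = [3, 5, 0, 5, 8] (depth 5)
After 'gt': stack = [3, 5, 0, 0] (depth 4)
After 'push 10': stack = [3, 5, 0, 0, 10] (depth 5)
After 'div': stack = [3, 5, 0, 0] (depth 4)
After 'push -4': stack = [3, 5, 0, 0, -4] (depth 5)
After 'push 6': stack = [3, 5, 0, 0, -4, 6] (depth 6)
After 'mul': stack = [3, 5, 0, 0, -24] (depth 5)
After 'push 16': stack = [3, 5, 0, 0, -24, 16] (depth 6)
After 'neg': stack = [3, 5, 0, 0, -24, -16] (depth 6)
After 'push -9': stack = [3, 5, 0, 0, -24, -16, -9] (depth 7)
After 'eq': stack = [3, 5, 0, 0, -24, 0] (depth 6)
After 'gt': stack = [3, 5, 0, 0, 0] (depth 5)
After 'push 16': stack = [3, 5, 0, 0, 0, 16] (depth 6)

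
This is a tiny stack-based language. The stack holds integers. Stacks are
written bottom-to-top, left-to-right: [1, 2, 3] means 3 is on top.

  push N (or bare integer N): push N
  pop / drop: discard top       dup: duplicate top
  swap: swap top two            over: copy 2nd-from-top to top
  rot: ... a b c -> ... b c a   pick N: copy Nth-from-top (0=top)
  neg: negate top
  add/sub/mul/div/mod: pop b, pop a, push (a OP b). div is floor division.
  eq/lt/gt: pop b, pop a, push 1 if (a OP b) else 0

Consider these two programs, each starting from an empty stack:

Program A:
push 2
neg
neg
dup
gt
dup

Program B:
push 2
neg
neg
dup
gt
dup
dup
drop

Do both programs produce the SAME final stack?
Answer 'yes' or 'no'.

Program A trace:
  After 'push 2': [2]
  After 'neg': [-2]
  After 'neg': [2]
  After 'dup': [2, 2]
  After 'gt': [0]
  After 'dup': [0, 0]
Program A final stack: [0, 0]

Program B trace:
  After 'push 2': [2]
  After 'neg': [-2]
  After 'neg': [2]
  After 'dup': [2, 2]
  After 'gt': [0]
  After 'dup': [0, 0]
  After 'dup': [0, 0, 0]
  After 'drop': [0, 0]
Program B final stack: [0, 0]
Same: yes

Answer: yes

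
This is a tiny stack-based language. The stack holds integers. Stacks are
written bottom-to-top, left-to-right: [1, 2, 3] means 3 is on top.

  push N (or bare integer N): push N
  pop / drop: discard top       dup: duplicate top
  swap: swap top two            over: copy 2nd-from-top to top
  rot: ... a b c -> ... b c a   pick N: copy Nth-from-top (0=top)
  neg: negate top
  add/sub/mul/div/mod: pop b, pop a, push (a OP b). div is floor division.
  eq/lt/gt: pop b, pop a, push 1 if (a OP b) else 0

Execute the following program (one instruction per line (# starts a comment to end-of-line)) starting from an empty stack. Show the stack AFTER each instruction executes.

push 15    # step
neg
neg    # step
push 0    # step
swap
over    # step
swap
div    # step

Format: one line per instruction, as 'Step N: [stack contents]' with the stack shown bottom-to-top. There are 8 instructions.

Step 1: [15]
Step 2: [-15]
Step 3: [15]
Step 4: [15, 0]
Step 5: [0, 15]
Step 6: [0, 15, 0]
Step 7: [0, 0, 15]
Step 8: [0, 0]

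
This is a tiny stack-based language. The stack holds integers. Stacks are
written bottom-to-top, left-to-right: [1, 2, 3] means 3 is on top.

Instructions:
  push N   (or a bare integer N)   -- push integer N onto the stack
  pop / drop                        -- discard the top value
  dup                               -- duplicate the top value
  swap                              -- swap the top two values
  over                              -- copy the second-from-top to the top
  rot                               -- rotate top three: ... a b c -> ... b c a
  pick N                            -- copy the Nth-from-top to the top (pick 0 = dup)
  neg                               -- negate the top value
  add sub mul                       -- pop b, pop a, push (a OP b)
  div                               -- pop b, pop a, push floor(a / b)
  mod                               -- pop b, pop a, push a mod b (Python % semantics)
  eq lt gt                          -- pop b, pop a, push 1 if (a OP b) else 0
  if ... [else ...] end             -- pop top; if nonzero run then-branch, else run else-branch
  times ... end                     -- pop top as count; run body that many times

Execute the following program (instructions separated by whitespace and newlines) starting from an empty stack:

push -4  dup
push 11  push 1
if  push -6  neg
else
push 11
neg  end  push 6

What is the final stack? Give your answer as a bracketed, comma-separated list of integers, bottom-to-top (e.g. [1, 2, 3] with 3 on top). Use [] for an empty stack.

After 'push -4': [-4]
After 'dup': [-4, -4]
After 'push 11': [-4, -4, 11]
After 'push 1': [-4, -4, 11, 1]
After 'if': [-4, -4, 11]
After 'push -6': [-4, -4, 11, -6]
After 'neg': [-4, -4, 11, 6]
After 'push 6': [-4, -4, 11, 6, 6]

Answer: [-4, -4, 11, 6, 6]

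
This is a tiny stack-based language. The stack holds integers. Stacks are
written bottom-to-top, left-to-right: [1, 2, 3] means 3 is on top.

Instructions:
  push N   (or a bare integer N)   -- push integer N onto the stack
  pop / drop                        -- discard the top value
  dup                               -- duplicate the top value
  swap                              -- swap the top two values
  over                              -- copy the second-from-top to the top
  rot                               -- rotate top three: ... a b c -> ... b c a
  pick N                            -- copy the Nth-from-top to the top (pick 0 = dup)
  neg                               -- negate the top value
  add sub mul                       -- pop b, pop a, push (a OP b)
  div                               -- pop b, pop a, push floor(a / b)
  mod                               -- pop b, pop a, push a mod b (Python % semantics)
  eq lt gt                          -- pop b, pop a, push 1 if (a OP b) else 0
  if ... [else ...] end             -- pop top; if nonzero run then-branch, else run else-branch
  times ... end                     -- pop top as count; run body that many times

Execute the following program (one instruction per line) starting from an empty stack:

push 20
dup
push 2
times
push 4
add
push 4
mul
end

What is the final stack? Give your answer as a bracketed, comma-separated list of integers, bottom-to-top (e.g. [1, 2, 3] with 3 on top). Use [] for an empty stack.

Answer: [20, 400]

Derivation:
After 'push 20': [20]
After 'dup': [20, 20]
After 'push 2': [20, 20, 2]
After 'times': [20, 20]
After 'push 4': [20, 20, 4]
After 'add': [20, 24]
After 'push 4': [20, 24, 4]
After 'mul': [20, 96]
After 'push 4': [20, 96, 4]
After 'add': [20, 100]
After 'push 4': [20, 100, 4]
After 'mul': [20, 400]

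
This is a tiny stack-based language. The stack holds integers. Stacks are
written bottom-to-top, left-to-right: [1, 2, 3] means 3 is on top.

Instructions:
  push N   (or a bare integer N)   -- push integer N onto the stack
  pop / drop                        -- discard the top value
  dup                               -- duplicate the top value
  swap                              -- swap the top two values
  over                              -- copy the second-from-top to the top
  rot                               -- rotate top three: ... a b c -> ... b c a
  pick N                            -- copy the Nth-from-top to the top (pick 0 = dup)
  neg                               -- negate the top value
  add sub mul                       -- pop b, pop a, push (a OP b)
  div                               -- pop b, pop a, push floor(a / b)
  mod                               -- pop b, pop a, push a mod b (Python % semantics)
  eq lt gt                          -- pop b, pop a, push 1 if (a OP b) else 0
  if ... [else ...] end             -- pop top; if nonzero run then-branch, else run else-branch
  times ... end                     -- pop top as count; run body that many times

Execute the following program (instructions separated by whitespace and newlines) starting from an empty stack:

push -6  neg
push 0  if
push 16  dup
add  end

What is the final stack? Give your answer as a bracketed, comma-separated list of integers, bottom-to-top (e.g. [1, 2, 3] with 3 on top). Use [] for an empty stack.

Answer: [6]

Derivation:
After 'push -6': [-6]
After 'neg': [6]
After 'push 0': [6, 0]
After 'if': [6]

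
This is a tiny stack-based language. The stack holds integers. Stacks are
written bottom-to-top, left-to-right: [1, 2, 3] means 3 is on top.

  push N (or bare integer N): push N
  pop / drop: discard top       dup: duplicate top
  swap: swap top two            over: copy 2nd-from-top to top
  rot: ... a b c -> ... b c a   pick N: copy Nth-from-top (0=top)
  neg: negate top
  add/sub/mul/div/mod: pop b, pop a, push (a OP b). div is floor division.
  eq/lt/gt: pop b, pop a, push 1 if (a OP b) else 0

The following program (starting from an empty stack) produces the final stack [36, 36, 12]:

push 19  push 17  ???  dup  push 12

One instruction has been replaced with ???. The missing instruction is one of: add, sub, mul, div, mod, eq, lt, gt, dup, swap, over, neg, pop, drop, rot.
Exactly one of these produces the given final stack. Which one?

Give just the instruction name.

Answer: add

Derivation:
Stack before ???: [19, 17]
Stack after ???:  [36]
The instruction that transforms [19, 17] -> [36] is: add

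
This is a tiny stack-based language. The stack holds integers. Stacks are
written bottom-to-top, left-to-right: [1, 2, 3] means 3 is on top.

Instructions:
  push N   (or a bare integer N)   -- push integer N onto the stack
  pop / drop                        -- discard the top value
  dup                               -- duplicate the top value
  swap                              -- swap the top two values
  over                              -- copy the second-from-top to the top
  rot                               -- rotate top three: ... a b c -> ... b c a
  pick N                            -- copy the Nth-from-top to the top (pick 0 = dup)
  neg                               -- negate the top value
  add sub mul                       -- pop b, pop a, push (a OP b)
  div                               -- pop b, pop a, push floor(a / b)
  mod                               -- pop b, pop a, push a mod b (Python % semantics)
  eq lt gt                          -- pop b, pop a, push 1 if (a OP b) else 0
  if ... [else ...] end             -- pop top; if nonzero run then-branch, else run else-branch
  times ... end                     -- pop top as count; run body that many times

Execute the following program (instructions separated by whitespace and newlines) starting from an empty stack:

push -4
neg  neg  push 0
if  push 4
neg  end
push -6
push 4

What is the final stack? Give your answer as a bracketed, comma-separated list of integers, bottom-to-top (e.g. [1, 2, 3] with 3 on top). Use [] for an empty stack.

After 'push -4': [-4]
After 'neg': [4]
After 'neg': [-4]
After 'push 0': [-4, 0]
After 'if': [-4]
After 'push -6': [-4, -6]
After 'push 4': [-4, -6, 4]

Answer: [-4, -6, 4]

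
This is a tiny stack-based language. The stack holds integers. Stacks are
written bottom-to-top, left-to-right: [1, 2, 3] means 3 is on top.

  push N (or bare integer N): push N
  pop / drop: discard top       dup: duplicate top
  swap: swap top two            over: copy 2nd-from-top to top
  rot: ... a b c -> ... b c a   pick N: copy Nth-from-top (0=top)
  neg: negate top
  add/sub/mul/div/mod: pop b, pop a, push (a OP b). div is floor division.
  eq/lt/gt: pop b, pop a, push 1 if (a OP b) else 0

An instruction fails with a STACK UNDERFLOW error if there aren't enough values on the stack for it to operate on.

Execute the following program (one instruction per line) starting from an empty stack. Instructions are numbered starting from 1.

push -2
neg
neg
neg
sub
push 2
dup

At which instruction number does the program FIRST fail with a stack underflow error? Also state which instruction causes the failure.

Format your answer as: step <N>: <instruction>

Answer: step 5: sub

Derivation:
Step 1 ('push -2'): stack = [-2], depth = 1
Step 2 ('neg'): stack = [2], depth = 1
Step 3 ('neg'): stack = [-2], depth = 1
Step 4 ('neg'): stack = [2], depth = 1
Step 5 ('sub'): needs 2 value(s) but depth is 1 — STACK UNDERFLOW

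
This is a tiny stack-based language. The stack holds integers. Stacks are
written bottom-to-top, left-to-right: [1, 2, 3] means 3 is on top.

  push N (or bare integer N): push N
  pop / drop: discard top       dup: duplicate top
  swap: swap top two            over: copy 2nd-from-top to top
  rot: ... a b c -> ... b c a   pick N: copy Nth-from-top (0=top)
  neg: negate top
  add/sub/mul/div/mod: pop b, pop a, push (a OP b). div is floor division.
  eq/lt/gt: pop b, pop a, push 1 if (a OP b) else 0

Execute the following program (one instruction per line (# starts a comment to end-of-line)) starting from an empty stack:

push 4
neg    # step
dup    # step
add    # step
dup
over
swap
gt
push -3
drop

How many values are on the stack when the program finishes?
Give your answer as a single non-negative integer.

After 'push 4': stack = [4] (depth 1)
After 'neg': stack = [-4] (depth 1)
After 'dup': stack = [-4, -4] (depth 2)
After 'add': stack = [-8] (depth 1)
After 'dup': stack = [-8, -8] (depth 2)
After 'over': stack = [-8, -8, -8] (depth 3)
After 'swap': stack = [-8, -8, -8] (depth 3)
After 'gt': stack = [-8, 0] (depth 2)
After 'push -3': stack = [-8, 0, -3] (depth 3)
After 'drop': stack = [-8, 0] (depth 2)

Answer: 2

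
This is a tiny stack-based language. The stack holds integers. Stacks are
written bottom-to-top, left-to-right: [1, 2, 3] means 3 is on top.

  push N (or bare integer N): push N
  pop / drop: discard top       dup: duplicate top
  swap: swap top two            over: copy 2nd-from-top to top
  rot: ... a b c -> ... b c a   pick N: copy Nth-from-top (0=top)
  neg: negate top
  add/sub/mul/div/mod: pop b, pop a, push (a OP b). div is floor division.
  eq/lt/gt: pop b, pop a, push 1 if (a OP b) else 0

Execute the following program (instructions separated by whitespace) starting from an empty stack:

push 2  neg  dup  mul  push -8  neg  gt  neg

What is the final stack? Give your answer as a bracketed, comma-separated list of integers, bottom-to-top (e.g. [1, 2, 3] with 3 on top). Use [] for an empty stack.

After 'push 2': [2]
After 'neg': [-2]
After 'dup': [-2, -2]
After 'mul': [4]
After 'push -8': [4, -8]
After 'neg': [4, 8]
After 'gt': [0]
After 'neg': [0]

Answer: [0]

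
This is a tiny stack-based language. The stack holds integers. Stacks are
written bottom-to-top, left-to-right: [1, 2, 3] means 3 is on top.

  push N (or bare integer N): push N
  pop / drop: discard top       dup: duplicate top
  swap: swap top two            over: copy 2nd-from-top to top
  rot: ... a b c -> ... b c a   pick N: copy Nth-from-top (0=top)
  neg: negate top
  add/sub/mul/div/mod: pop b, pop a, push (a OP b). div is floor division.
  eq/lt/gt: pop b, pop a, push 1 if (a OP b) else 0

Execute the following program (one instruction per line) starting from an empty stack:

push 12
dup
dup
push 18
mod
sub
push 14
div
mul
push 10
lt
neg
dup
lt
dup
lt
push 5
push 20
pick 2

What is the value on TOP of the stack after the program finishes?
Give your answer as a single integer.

Answer: 0

Derivation:
After 'push 12': [12]
After 'dup': [12, 12]
After 'dup': [12, 12, 12]
After 'push 18': [12, 12, 12, 18]
After 'mod': [12, 12, 12]
After 'sub': [12, 0]
After 'push 14': [12, 0, 14]
After 'div': [12, 0]
After 'mul': [0]
After 'push 10': [0, 10]
After 'lt': [1]
After 'neg': [-1]
After 'dup': [-1, -1]
After 'lt': [0]
After 'dup': [0, 0]
After 'lt': [0]
After 'push 5': [0, 5]
After 'push 20': [0, 5, 20]
After 'pick 2': [0, 5, 20, 0]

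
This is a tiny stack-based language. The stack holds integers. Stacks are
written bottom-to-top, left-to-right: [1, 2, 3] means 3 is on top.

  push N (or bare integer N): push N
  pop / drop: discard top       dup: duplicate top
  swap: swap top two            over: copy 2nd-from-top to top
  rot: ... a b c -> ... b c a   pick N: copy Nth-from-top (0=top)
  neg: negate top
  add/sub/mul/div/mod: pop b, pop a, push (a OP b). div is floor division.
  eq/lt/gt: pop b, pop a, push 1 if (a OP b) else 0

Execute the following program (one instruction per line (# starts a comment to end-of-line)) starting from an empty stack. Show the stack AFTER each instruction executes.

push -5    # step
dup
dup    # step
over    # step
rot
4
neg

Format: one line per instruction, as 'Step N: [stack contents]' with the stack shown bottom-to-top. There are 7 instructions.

Step 1: [-5]
Step 2: [-5, -5]
Step 3: [-5, -5, -5]
Step 4: [-5, -5, -5, -5]
Step 5: [-5, -5, -5, -5]
Step 6: [-5, -5, -5, -5, 4]
Step 7: [-5, -5, -5, -5, -4]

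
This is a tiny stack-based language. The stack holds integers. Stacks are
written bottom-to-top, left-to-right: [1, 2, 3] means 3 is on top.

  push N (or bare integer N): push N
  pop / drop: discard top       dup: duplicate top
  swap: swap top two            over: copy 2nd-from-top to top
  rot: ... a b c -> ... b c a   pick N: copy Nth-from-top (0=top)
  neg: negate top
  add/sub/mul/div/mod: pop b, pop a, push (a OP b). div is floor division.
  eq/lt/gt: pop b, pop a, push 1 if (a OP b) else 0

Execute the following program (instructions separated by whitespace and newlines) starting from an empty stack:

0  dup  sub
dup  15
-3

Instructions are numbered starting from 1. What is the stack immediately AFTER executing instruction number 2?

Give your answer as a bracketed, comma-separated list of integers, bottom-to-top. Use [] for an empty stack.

Answer: [0, 0]

Derivation:
Step 1 ('0'): [0]
Step 2 ('dup'): [0, 0]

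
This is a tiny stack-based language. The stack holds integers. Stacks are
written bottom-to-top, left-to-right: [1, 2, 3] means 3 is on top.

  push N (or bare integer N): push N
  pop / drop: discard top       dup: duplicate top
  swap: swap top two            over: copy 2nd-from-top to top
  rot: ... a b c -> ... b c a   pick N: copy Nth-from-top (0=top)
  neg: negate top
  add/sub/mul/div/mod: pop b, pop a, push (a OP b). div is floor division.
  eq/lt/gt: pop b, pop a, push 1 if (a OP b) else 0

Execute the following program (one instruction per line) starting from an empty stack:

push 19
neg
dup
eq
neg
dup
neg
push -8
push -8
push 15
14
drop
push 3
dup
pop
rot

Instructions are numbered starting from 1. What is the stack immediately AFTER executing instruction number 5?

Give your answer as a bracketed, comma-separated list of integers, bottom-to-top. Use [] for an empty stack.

Step 1 ('push 19'): [19]
Step 2 ('neg'): [-19]
Step 3 ('dup'): [-19, -19]
Step 4 ('eq'): [1]
Step 5 ('neg'): [-1]

Answer: [-1]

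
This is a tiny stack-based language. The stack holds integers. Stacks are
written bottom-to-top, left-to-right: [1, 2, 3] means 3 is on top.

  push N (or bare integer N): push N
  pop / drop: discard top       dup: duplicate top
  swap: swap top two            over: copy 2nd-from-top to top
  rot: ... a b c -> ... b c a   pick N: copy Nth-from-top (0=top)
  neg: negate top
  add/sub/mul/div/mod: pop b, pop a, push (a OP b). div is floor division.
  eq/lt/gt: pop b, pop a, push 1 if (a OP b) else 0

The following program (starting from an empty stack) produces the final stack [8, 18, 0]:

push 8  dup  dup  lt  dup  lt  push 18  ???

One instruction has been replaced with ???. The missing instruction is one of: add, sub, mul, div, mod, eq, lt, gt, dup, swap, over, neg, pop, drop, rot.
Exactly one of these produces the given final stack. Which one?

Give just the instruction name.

Answer: swap

Derivation:
Stack before ???: [8, 0, 18]
Stack after ???:  [8, 18, 0]
The instruction that transforms [8, 0, 18] -> [8, 18, 0] is: swap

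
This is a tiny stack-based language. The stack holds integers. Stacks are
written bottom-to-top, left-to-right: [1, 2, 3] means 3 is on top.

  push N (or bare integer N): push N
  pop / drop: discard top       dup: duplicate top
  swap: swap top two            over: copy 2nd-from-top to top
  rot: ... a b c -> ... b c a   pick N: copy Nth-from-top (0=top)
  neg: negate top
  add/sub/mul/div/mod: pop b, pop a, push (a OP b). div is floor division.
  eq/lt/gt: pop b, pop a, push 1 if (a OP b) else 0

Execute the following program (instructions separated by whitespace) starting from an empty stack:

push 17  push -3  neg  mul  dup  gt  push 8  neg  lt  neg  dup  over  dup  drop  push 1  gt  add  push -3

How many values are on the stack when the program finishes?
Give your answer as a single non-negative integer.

Answer: 3

Derivation:
After 'push 17': stack = [17] (depth 1)
After 'push -3': stack = [17, -3] (depth 2)
After 'neg': stack = [17, 3] (depth 2)
After 'mul': stack = [51] (depth 1)
After 'dup': stack = [51, 51] (depth 2)
After 'gt': stack = [0] (depth 1)
After 'push 8': stack = [0, 8] (depth 2)
After 'neg': stack = [0, -8] (depth 2)
After 'lt': stack = [0] (depth 1)
After 'neg': stack = [0] (depth 1)
After 'dup': stack = [0, 0] (depth 2)
After 'over': stack = [0, 0, 0] (depth 3)
After 'dup': stack = [0, 0, 0, 0] (depth 4)
After 'drop': stack = [0, 0, 0] (depth 3)
After 'push 1': stack = [0, 0, 0, 1] (depth 4)
After 'gt': stack = [0, 0, 0] (depth 3)
After 'add': stack = [0, 0] (depth 2)
After 'push -3': stack = [0, 0, -3] (depth 3)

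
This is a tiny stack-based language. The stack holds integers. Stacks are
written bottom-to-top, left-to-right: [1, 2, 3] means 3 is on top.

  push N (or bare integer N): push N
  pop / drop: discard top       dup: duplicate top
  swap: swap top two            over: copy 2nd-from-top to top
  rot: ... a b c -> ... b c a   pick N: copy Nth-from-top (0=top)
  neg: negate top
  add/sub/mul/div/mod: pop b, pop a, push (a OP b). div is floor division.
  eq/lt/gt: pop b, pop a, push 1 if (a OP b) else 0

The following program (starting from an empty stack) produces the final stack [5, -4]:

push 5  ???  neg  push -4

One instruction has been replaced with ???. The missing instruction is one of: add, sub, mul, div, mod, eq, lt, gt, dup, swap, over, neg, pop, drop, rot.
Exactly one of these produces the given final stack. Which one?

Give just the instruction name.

Stack before ???: [5]
Stack after ???:  [-5]
The instruction that transforms [5] -> [-5] is: neg

Answer: neg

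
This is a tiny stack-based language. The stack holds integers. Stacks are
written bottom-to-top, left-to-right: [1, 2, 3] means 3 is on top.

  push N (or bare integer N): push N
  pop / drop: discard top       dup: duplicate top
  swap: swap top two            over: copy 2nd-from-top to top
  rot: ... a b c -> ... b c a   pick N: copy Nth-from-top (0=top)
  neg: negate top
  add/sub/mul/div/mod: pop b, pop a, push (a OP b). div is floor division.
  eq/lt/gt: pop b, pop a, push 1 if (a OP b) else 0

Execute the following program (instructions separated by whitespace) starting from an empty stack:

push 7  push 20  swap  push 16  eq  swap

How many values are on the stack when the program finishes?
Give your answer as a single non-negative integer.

Answer: 2

Derivation:
After 'push 7': stack = [7] (depth 1)
After 'push 20': stack = [7, 20] (depth 2)
After 'swap': stack = [20, 7] (depth 2)
After 'push 16': stack = [20, 7, 16] (depth 3)
After 'eq': stack = [20, 0] (depth 2)
After 'swap': stack = [0, 20] (depth 2)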